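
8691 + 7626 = 16317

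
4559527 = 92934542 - 88375015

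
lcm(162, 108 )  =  324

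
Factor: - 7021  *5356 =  - 2^2*7^1*13^1*17^1 * 59^1*103^1=- 37604476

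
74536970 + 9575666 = 84112636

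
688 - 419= 269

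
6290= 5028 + 1262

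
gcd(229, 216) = 1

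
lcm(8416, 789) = 25248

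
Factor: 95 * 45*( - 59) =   -  3^2 * 5^2*19^1*59^1 = - 252225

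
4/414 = 2/207 = 0.01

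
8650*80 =692000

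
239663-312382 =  - 72719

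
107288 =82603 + 24685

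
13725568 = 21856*628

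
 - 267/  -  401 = 267/401   =  0.67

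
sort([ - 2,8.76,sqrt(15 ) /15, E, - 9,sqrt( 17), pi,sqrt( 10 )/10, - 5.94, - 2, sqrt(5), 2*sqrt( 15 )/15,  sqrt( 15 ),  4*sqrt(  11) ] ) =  [  -  9, - 5.94 , - 2 ,  -  2,sqrt (15 )/15, sqrt( 10 )/10,  2*sqrt( 15)/15,sqrt( 5 ), E , pi,sqrt( 15),  sqrt(17) , 8.76, 4 * sqrt( 11)]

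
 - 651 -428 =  - 1079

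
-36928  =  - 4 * 9232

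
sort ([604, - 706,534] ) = [-706, 534,604 ]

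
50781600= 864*58775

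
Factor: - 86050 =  - 2^1*5^2 * 1721^1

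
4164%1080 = 924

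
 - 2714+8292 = 5578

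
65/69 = 65/69 = 0.94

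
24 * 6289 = 150936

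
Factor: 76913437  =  569^1*135173^1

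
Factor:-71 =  - 71^1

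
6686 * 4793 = 32045998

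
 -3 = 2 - 5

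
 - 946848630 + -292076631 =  - 1238925261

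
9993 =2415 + 7578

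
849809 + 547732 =1397541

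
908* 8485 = 7704380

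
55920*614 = 34334880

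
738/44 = 369/22= 16.77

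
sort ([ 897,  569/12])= [ 569/12, 897]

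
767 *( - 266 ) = -204022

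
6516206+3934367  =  10450573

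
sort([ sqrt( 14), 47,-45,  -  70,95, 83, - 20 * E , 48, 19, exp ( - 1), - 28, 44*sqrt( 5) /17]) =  [ - 70,- 20*E,-45, - 28, exp (-1 ), sqrt(14 ),44*sqrt (5) /17, 19,47, 48 , 83, 95]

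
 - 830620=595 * ( - 1396) 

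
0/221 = 0 = 0.00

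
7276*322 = 2342872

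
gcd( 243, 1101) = 3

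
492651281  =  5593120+487058161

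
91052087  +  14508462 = 105560549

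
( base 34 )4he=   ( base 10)5216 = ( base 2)1010001100000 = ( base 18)g1e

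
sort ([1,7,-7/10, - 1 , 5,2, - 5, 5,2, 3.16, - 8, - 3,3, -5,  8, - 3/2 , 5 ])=[ - 8, - 5, - 5,-3, - 3/2, - 1, - 7/10, 1, 2,2, 3,3.16, 5 , 5, 5 , 7 , 8]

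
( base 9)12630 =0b10000101010100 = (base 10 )8532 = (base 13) 3B64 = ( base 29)a46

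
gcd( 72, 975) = 3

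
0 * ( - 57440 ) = 0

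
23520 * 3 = 70560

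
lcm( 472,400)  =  23600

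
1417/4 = 1417/4 = 354.25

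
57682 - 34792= 22890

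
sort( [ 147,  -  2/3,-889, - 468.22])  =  [ - 889, - 468.22, - 2/3, 147] 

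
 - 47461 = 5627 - 53088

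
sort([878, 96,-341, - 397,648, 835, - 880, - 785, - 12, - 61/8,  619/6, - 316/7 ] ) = [ - 880, - 785, - 397, - 341, - 316/7, - 12, - 61/8 , 96 , 619/6, 648, 835, 878 ]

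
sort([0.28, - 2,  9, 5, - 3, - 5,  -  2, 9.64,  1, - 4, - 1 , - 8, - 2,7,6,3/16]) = [ - 8, - 5, -4, -3 , - 2, - 2, -2, - 1,  3/16 , 0.28 , 1 , 5,6,7, 9,9.64]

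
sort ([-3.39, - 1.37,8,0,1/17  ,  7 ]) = [ - 3.39, - 1.37,0,1/17, 7,8] 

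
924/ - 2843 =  - 1 + 1919/2843 = - 0.33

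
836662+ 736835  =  1573497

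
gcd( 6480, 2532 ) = 12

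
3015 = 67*45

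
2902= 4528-1626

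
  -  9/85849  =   - 9/85849 = -0.00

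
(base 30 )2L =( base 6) 213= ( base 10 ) 81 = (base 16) 51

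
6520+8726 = 15246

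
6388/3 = 2129 + 1/3 = 2129.33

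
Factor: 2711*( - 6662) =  - 2^1*2711^1*3331^1  =  -  18060682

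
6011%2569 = 873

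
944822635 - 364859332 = 579963303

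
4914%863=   599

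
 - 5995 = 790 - 6785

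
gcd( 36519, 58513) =7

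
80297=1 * 80297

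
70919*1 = 70919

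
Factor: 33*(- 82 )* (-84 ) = 227304 = 2^3*3^2*7^1 * 11^1*41^1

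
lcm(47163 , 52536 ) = 4150344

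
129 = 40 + 89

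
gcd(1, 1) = 1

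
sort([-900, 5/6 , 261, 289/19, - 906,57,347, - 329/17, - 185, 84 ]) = [ - 906, - 900,  -  185 , - 329/17,5/6, 289/19, 57,  84, 261,347] 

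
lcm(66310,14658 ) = 1392510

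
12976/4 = 3244 = 3244.00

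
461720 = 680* 679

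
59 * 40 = 2360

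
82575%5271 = 3510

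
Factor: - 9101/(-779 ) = 41^( - 1 )*479^1 = 479/41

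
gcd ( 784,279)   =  1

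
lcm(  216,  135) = 1080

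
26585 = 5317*5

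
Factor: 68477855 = 5^1*53^1*258407^1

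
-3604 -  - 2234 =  - 1370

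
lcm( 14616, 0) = 0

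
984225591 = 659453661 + 324771930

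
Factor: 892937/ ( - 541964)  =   - 2^ ( - 2 )*79^1*89^1*127^1 *157^(-1 )*863^(-1)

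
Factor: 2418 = 2^1*3^1 * 13^1*31^1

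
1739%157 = 12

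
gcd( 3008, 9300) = 4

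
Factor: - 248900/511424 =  - 2^(  -  4)  *5^2*19^1*61^ ( - 1 ) = - 475/976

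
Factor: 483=3^1 *7^1*23^1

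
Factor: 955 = 5^1*191^1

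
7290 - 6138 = 1152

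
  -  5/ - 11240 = 1/2248 = 0.00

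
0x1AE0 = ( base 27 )9bm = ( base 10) 6880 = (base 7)26026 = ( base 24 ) BMG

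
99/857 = 99/857 = 0.12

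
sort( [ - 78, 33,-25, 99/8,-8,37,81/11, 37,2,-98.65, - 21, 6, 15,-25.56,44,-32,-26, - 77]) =[ - 98.65,-78, - 77,-32, - 26,-25.56 ,-25,  -  21, - 8, 2, 6,81/11,  99/8,15,33,37,37, 44]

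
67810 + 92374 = 160184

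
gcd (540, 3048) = 12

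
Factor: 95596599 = 3^1 * 7^2*650317^1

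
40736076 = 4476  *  9101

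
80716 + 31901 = 112617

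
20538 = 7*2934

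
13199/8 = 13199/8 = 1649.88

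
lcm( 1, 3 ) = 3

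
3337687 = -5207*( - 641 ) 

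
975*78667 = 76700325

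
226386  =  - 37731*( - 6 )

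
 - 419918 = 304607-724525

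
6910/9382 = 3455/4691 = 0.74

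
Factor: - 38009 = -191^1*199^1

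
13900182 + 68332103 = 82232285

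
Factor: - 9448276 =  - 2^2*1009^1*2341^1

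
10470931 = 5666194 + 4804737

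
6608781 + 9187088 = 15795869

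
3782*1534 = 5801588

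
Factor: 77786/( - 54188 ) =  - 2^( - 1) *31^( - 1) * 89^1 = - 89/62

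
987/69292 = 987/69292 = 0.01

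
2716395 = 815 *3333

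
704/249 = 2 + 206/249 = 2.83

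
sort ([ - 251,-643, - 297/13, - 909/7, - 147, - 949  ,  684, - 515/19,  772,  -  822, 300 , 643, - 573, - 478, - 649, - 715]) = [-949, - 822, - 715,- 649, - 643, - 573, - 478, - 251, - 147, - 909/7, - 515/19, - 297/13,300,643, 684,772 ]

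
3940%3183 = 757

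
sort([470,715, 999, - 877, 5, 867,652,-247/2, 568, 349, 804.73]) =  [ - 877, - 247/2, 5, 349, 470,568  ,  652, 715,804.73, 867, 999]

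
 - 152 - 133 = - 285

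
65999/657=100+ 299/657 = 100.46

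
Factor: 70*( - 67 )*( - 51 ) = 239190 = 2^1*3^1*5^1*7^1*17^1*67^1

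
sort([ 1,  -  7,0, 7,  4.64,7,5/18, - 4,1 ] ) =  [ - 7, - 4 , 0,5/18, 1,1 , 4.64,7, 7 ] 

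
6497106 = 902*7203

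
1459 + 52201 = 53660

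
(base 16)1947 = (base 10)6471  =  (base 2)1100101000111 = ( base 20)G3B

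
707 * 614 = 434098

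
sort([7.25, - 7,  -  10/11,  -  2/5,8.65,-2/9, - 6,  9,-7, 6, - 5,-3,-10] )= [ - 10,-7, - 7,  -  6,-5, -3 ,-10/11, - 2/5, - 2/9,6, 7.25, 8.65,9]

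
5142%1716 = 1710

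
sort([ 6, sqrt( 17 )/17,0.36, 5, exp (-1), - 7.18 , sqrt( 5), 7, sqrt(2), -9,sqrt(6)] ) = [-9,-7.18,sqrt(17)/17, 0.36,exp( - 1),sqrt( 2),sqrt( 5 ), sqrt ( 6), 5,6, 7] 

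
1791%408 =159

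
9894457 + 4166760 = 14061217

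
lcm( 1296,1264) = 102384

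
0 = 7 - 7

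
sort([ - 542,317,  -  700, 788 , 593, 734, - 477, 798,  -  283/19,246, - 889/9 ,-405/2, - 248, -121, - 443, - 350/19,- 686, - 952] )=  [ - 952,  -  700 , - 686, - 542,-477,  -  443, - 248,- 405/2,-121, - 889/9, - 350/19, - 283/19, 246,317,593, 734, 788, 798]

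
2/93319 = 2/93319 = 0.00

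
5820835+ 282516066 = 288336901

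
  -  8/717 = - 8/717 = - 0.01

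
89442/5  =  89442/5 =17888.40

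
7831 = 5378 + 2453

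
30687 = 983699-953012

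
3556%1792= 1764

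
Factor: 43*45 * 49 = 94815 = 3^2 * 5^1*7^2*43^1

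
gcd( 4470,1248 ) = 6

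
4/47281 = 4/47281 = 0.00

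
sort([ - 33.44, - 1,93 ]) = [ - 33.44, - 1,93]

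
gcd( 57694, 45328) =2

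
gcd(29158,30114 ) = 478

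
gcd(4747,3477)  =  1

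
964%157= 22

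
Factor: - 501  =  - 3^1*167^1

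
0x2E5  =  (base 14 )3ad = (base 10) 741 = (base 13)450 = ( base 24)16l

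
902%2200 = 902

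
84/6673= 84/6673 = 0.01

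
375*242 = 90750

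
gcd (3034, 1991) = 1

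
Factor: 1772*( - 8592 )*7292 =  - 111020875008 = - 2^8*3^1*179^1*443^1*1823^1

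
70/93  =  70/93 = 0.75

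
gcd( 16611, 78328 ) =1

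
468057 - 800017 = -331960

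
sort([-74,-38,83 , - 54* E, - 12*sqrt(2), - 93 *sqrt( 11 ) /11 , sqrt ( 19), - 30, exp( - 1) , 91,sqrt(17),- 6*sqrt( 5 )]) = [ - 54*E, - 74,- 38, - 30, - 93 * sqrt( 11 )/11,-12 * sqrt( 2 ), - 6*sqrt(5 ),exp( - 1), sqrt( 17), sqrt( 19 ), 83, 91 ]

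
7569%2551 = 2467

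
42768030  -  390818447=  - 348050417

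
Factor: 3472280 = 2^3* 5^1 * 7^1* 12401^1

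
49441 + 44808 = 94249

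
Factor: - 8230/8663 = -2^1*5^1 * 823^1*8663^(-1)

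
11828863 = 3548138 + 8280725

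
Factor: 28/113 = 2^2*7^1*113^( - 1 )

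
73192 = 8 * 9149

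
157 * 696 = 109272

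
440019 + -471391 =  - 31372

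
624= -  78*( - 8 )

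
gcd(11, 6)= 1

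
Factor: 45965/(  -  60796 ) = -2^ (-2 )*5^1* 29^1 * 317^1*15199^ (-1)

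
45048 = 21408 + 23640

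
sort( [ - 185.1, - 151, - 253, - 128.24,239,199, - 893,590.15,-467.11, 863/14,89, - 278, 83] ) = [ - 893,-467.11, - 278, - 253, - 185.1, - 151, - 128.24,863/14, 83 , 89,199, 239,590.15] 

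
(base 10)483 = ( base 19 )168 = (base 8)743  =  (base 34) e7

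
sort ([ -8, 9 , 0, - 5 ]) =[ - 8,-5, 0,9 ] 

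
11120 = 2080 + 9040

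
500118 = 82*6099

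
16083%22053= 16083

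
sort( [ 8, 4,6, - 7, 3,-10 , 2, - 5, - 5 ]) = [  -  10 , - 7,-5, - 5,2,  3,4, 6,  8]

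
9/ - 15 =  - 1 + 2/5=-0.60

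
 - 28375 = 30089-58464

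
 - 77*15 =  - 1155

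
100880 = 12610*8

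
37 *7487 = 277019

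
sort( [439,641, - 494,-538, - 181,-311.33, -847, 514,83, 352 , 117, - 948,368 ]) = [-948, - 847, - 538, - 494,-311.33  ,-181, 83,117,352,368,439, 514,641 ] 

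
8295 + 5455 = 13750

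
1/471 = 1/471 =0.00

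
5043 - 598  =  4445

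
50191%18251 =13689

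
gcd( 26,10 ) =2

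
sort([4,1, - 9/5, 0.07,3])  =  [ - 9/5, 0.07,  1, 3, 4]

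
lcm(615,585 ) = 23985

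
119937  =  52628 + 67309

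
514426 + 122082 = 636508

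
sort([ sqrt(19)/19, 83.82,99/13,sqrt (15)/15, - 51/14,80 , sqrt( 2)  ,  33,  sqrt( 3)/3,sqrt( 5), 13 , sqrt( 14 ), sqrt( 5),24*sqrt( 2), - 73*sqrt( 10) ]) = [ - 73 * sqrt( 10), - 51/14,sqrt( 19)/19,sqrt( 15 ) /15, sqrt( 3)/3,  sqrt( 2), sqrt( 5), sqrt(5 ), sqrt (14),99/13,13, 33,24  *  sqrt( 2), 80 , 83.82 ] 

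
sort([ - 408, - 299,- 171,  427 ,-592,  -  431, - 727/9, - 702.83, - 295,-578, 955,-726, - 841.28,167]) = [  -  841.28,  -  726 , - 702.83, - 592, - 578 , - 431, - 408, - 299, - 295,-171,-727/9, 167, 427,955] 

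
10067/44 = 10067/44 =228.80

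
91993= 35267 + 56726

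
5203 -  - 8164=13367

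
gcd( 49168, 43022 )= 6146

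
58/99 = 58/99 = 0.59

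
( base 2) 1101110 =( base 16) 6e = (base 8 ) 156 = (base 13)86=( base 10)110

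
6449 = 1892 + 4557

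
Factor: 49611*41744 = 2070961584=2^4 * 3^1*23^1*719^1*2609^1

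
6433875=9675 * 665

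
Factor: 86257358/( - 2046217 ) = -2^1*11^1*31^( - 1 )*41^1 *149^ ( - 1)*443^( - 1 )*95629^1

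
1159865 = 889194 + 270671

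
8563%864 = 787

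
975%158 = 27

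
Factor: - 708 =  - 2^2*3^1*59^1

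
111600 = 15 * 7440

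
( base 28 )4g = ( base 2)10000000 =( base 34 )3q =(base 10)128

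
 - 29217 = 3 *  ( - 9739 ) 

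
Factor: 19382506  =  2^1*11^2*13^1*61^1*101^1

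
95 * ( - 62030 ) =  - 5892850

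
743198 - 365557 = 377641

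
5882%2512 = 858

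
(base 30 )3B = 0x65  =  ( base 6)245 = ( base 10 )101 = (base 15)6B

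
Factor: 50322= 2^1 * 3^1 * 8387^1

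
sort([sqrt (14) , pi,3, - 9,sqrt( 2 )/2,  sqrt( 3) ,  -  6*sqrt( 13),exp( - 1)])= [ - 6*sqrt( 13 ),- 9,exp( - 1 ), sqrt(2)/2,  sqrt( 3), 3,pi, sqrt( 14 ) ]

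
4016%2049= 1967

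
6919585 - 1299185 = 5620400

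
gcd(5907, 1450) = 1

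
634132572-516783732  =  117348840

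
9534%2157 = 906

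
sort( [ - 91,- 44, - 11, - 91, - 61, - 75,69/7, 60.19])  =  [ - 91, - 91, - 75,-61, - 44, - 11, 69/7, 60.19]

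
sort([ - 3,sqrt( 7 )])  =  [ - 3,sqrt (7)]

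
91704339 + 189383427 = 281087766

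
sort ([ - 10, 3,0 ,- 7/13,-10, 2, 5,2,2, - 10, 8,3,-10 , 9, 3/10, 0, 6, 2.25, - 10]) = [ - 10,  -  10,  -  10, - 10, - 10,-7/13, 0, 0,3/10,2, 2 , 2,2.25,3,  3, 5,  6, 8, 9]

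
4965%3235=1730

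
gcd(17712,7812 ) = 36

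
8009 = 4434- - 3575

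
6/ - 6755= - 1  +  6749/6755 = -  0.00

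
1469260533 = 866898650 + 602361883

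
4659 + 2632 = 7291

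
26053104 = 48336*539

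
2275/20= 455/4 = 113.75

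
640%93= 82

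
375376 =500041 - 124665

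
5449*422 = 2299478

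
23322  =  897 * 26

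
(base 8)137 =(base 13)74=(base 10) 95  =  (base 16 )5F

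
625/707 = 625/707 = 0.88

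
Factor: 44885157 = 3^1* 14961719^1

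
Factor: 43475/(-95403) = -3^( - 1 )*5^2*7^ (  -  2)*11^(- 1) * 37^1 * 47^1*59^ (-1) 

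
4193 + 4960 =9153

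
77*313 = 24101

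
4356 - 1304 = 3052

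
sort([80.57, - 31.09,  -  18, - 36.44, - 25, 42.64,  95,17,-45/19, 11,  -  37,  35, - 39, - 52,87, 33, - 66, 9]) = [ - 66, - 52, - 39,- 37, - 36.44, - 31.09, -25, - 18, - 45/19, 9, 11,17,33, 35,42.64, 80.57,87,95 ] 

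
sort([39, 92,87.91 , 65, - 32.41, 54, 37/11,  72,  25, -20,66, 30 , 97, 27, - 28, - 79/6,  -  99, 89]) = [ -99,  -  32.41, - 28, - 20, -79/6, 37/11,  25,  27,30,39,  54, 65, 66,72, 87.91,89,92,97]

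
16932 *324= 5485968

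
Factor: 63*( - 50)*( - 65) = 2^1*3^2 * 5^3*  7^1*13^1= 204750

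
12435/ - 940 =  - 2487/188=   -  13.23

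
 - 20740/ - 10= 2074  +  0/1 = 2074.00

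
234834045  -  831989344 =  - 597155299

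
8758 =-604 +9362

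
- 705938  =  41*( - 17218 )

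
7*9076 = 63532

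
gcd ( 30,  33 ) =3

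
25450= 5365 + 20085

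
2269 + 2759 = 5028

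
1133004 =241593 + 891411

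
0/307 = 0=0.00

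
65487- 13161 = 52326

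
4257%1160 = 777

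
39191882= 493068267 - 453876385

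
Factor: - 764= - 2^2*191^1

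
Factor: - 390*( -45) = 17550 =2^1*3^3*5^2*13^1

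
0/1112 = 0 = 0.00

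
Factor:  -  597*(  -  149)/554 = 2^(  -  1)*3^1*149^1*199^1*277^( - 1) = 88953/554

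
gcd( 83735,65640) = 5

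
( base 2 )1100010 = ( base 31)35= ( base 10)98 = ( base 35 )2S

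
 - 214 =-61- 153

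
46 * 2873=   132158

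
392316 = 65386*6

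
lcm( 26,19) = 494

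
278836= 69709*4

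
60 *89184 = 5351040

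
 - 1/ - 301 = 1/301 = 0.00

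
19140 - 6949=12191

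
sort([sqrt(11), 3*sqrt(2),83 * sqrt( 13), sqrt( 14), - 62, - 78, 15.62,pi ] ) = [-78,-62,  pi, sqrt(11 ), sqrt ( 14),  3*sqrt(2),15.62, 83 * sqrt(13)]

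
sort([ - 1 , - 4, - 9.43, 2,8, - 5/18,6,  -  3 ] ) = [-9.43, - 4, - 3, -1,- 5/18,2,6,8]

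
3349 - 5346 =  - 1997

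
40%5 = 0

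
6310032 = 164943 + 6145089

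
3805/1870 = 761/374 = 2.03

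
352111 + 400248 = 752359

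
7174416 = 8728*822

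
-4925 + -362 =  - 5287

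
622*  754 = 468988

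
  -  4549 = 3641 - 8190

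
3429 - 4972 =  -1543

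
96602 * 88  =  8500976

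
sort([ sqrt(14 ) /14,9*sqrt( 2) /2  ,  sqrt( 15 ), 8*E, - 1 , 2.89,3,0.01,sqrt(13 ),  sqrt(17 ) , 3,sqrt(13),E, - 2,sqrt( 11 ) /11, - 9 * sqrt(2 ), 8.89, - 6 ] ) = [ - 9*sqrt(2) , - 6, - 2, - 1,0.01, sqrt( 14) /14, sqrt(11) /11, E,2.89 , 3 , 3, sqrt(13), sqrt(13 ),sqrt(15 ),sqrt(17 ) , 9*sqrt( 2) /2,8.89 , 8*E ] 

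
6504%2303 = 1898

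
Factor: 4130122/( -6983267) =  - 2^1*29^1*1949^( - 1 )*3583^( - 1 )*71209^1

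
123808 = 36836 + 86972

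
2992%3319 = 2992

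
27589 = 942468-914879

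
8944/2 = 4472 = 4472.00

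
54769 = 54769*1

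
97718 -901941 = - 804223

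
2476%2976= 2476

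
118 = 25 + 93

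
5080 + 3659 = 8739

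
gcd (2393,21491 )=1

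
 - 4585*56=- 256760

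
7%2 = 1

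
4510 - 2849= 1661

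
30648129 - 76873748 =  - 46225619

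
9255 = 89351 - 80096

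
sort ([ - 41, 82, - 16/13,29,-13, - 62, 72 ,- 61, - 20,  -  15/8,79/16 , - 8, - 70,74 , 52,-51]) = [ - 70,-62, - 61, - 51, - 41, - 20,-13,-8, - 15/8,  -  16/13,79/16,29,52 , 72, 74,82]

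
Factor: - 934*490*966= - 442099560 =- 2^3 * 3^1*5^1*7^3 * 23^1 * 467^1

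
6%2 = 0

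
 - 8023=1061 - 9084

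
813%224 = 141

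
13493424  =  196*68844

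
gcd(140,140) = 140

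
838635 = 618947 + 219688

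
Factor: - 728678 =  - 2^1*37^1*43^1*229^1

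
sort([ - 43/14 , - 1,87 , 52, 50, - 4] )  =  [ - 4,-43/14, - 1,  50, 52, 87 ]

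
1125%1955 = 1125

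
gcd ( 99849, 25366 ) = 1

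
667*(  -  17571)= - 11719857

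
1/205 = 1/205 = 0.00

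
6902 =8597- 1695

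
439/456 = 439/456 = 0.96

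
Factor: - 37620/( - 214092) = 5^1*11^1 * 313^( - 1 ) = 55/313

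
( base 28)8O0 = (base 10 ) 6944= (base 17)1708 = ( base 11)5243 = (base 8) 15440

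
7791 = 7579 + 212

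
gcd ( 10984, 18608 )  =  8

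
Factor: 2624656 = 2^4*41^1 *4001^1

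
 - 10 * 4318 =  - 43180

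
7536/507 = 14 + 146/169 = 14.86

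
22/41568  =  11/20784 = 0.00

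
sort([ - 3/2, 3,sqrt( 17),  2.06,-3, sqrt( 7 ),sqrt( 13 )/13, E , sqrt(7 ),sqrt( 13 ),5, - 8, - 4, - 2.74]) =[ - 8,-4, - 3 , - 2.74 , - 3/2, sqrt(13)/13,2.06,sqrt( 7 ), sqrt(7),E,3, sqrt(13 ),sqrt( 17 ),5]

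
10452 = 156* 67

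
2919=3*973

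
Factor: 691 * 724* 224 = 112063616 = 2^7 * 7^1 *181^1 * 691^1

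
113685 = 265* 429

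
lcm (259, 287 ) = 10619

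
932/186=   466/93 = 5.01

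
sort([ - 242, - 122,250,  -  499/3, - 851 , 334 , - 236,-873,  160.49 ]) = [ - 873, - 851, - 242, - 236, - 499/3, - 122 , 160.49, 250 , 334]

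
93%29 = 6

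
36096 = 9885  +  26211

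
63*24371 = 1535373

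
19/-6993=-19/6993  =  -  0.00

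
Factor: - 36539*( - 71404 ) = 2^2*61^1*599^1*17851^1 = 2609030756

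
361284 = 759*476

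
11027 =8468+2559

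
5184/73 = 71  +  1/73 = 71.01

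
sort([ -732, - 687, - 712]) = [  -  732, - 712,  -  687]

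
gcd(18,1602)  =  18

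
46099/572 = 46099/572 = 80.59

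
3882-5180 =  - 1298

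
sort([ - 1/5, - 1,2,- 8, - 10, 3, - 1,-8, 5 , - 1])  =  [  -  10, - 8, - 8, - 1, - 1, - 1,-1/5, 2,  3, 5 ] 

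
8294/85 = 8294/85 =97.58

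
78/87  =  26/29 = 0.90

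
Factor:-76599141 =  -  3^1*457^1* 55871^1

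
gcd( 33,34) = 1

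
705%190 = 135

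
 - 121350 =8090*( - 15) 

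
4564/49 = 652/7 = 93.14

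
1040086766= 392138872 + 647947894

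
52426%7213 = 1935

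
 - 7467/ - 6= 2489/2 =1244.50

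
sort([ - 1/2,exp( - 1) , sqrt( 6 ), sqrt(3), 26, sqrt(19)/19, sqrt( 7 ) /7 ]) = [ - 1/2, sqrt( 19)/19, exp( - 1) , sqrt( 7 )/7,  sqrt(3), sqrt(6 ), 26 ]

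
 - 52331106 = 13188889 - 65519995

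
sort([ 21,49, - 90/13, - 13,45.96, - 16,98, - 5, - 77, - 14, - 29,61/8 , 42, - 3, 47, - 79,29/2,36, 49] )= [ - 79, - 77, - 29,  -  16,-14, - 13, - 90/13, - 5, - 3,  61/8,29/2,21,36,42,45.96,47,49,49,98]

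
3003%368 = 59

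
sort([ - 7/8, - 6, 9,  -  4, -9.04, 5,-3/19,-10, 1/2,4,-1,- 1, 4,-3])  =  [ - 10 ,-9.04, -6, - 4,  -  3 , - 1,-1, - 7/8, - 3/19,  1/2, 4,4,5  ,  9]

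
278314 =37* 7522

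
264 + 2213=2477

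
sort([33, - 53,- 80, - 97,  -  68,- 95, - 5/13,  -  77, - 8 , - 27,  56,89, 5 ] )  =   [ - 97, - 95, - 80, - 77, - 68, - 53  , - 27, - 8, - 5/13, 5, 33,56,89 ] 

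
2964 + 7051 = 10015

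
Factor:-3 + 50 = 47^1 = 47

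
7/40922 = 1/5846=0.00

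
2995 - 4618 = -1623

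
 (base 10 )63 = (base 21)30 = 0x3F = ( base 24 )2F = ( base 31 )21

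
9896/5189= 1 + 4707/5189 = 1.91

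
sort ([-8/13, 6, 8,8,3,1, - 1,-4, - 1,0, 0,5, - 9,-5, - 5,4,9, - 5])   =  [ - 9, - 5, -5, - 5, - 4, - 1, - 1, - 8/13, 0,0,1,3,4,  5,6, 8, 8,9]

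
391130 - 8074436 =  - 7683306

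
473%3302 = 473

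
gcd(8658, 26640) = 666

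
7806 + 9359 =17165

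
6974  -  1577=5397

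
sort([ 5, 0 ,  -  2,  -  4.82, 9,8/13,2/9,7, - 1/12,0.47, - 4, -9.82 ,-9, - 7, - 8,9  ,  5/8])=[-9.82, - 9, - 8 ,-7  ,  -  4.82,  -  4,-2,-1/12,0,2/9,0.47,  8/13, 5/8,5,7, 9,9]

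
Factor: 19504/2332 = 92/11 = 2^2*11^(-1 )*23^1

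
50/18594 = 25/9297=0.00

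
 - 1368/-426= 228/71 =3.21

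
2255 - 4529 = - 2274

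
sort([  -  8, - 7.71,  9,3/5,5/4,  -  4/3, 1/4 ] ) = [-8, - 7.71, - 4/3 , 1/4, 3/5, 5/4, 9]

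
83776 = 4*20944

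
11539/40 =288+19/40 = 288.48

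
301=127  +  174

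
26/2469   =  26/2469= 0.01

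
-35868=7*( - 5124 )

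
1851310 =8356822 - 6505512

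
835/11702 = 835/11702 = 0.07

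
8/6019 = 8/6019 = 0.00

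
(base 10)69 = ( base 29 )2b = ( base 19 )3c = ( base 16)45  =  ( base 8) 105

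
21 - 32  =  -11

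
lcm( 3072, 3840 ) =15360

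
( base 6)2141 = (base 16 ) 1ED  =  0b111101101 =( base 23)LA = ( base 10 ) 493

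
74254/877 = 74254/877=   84.67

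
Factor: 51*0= 0^1 = 0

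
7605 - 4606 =2999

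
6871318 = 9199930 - 2328612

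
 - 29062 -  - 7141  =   - 21921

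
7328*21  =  153888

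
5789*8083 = 46792487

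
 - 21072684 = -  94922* 222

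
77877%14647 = 4642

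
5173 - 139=5034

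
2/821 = 2/821 = 0.00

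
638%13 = 1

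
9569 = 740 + 8829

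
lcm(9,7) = 63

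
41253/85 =41253/85 = 485.33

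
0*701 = 0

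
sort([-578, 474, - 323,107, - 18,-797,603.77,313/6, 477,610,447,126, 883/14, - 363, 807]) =[ - 797, - 578,  -  363, - 323,-18 , 313/6,883/14,107,126,447, 474,477,603.77,610, 807]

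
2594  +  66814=69408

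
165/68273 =165/68273 = 0.00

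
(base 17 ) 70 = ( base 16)77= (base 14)87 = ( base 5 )434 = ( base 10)119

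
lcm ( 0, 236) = 0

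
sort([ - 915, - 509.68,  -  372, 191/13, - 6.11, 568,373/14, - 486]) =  [ - 915,- 509.68, - 486,- 372 ,-6.11,191/13,373/14 , 568]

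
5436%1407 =1215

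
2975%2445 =530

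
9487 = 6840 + 2647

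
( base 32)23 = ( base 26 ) 2f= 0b1000011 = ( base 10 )67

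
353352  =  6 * 58892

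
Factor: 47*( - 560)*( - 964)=2^6*5^1*7^1 * 47^1 * 241^1=25372480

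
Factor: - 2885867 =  - 41^1*59^1 * 1193^1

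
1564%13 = 4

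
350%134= 82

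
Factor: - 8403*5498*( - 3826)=2^2*3^1*1913^1 * 2749^1*2801^1 = 176760029244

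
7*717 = 5019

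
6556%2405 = 1746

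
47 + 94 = 141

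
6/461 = 6/461=   0.01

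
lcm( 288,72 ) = 288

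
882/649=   882/649 =1.36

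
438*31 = 13578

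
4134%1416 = 1302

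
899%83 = 69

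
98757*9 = 888813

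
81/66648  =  27/22216 = 0.00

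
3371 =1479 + 1892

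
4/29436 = 1/7359= 0.00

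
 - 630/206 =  - 315/103 =- 3.06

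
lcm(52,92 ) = 1196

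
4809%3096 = 1713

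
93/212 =93/212 = 0.44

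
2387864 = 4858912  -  2471048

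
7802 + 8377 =16179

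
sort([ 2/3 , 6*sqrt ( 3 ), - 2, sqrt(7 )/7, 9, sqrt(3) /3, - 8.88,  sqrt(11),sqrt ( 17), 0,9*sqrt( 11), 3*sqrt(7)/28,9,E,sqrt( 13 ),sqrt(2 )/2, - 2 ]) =[ - 8.88,  -  2, - 2, 0, 3*sqrt(7 )/28, sqrt ( 7)/7, sqrt (3)/3, 2/3, sqrt(2 ) /2,E,sqrt(11 ), sqrt(13),sqrt(17), 9, 9, 6* sqrt(3 ), 9*sqrt(11 )] 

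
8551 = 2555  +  5996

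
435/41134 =435/41134 = 0.01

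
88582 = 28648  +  59934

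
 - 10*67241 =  - 672410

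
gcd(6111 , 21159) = 9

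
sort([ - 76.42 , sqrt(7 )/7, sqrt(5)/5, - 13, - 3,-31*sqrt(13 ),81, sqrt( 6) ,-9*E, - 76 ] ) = [-31*sqrt ( 13 ), - 76.42 , - 76 , - 9*E, - 13, - 3, sqrt( 7 ) /7, sqrt( 5)/5,sqrt( 6 ),81 ]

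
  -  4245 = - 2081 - 2164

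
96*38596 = 3705216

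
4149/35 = 4149/35  =  118.54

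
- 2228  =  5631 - 7859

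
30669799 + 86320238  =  116990037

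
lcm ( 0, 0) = 0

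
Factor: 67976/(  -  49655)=  -  2^3*5^(  -  1 )* 29^1*293^1* 9931^( - 1) 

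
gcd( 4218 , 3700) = 74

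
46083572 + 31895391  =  77978963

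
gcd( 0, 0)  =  0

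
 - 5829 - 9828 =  - 15657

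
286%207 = 79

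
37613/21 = 37613/21 = 1791.10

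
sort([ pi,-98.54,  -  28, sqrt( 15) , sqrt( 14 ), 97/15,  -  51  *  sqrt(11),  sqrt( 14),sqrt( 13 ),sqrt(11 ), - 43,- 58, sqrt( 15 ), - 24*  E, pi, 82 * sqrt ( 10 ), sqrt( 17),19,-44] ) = [  -  51*sqrt(11), - 98.54, - 24*E, - 58,-44,-43,-28, pi,pi, sqrt( 11),sqrt(13 ), sqrt(14), sqrt( 14), sqrt( 15),  sqrt(15 ), sqrt( 17),  97/15,19, 82*sqrt(10) ] 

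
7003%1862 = 1417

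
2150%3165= 2150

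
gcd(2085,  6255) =2085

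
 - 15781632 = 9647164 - 25428796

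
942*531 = 500202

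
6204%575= 454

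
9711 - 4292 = 5419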